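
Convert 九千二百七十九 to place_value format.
Convert 九千二百七十九 (Chinese numeral) → 9×1000 + 2×100 + 7×10 + 9 = 9279 (decimal)
Convert 9279 (decimal) → 9279 = 9×1000 + 2×100 + 7×10 + 9 → 9 thousands, 2 hundreds, 7 tens, 9 ones (place-value notation)
9 thousands, 2 hundreds, 7 tens, 9 ones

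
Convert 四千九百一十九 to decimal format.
Convert 四千九百一十九 (Chinese numeral) → 4×1000 + 9×100 + 1×10 + 9 = 4919 (decimal)
4919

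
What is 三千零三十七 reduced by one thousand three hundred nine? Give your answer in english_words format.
Convert 三千零三十七 (Chinese numeral) → 3×1000 + 3×10 + 7 = 3037 (decimal)
Convert one thousand three hundred nine (English words) → 1×1000 + 3×100 + 9 = 1309 (decimal)
Compute 3037 - 1309 = 1728
Convert 1728 (decimal) → 1728 = 1×1000 + 7×100 + 28 → one thousand seven hundred twenty-eight (English words)
one thousand seven hundred twenty-eight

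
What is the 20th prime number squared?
The 20th prime number = 71
Compute 71² = 71 × 71 = 5041
5041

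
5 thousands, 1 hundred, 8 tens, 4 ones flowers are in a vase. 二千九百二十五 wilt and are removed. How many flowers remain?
Convert 5 thousands, 1 hundred, 8 tens, 4 ones (place-value notation) → 5×1000 + 1×100 + 8×10 + 4 = 5184 (decimal)
Convert 二千九百二十五 (Chinese numeral) → 2×1000 + 9×100 + 2×10 + 5 = 2925 (decimal)
Compute 5184 - 2925 = 2259
2259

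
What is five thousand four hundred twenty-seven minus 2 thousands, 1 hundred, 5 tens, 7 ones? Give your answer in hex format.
Convert five thousand four hundred twenty-seven (English words) → 5×1000 + 4×100 + 27 = 5427 (decimal)
Convert 2 thousands, 1 hundred, 5 tens, 7 ones (place-value notation) → 2×1000 + 1×100 + 5×10 + 7 = 2157 (decimal)
Compute 5427 - 2157 = 3270
Convert 3270 (decimal) → 3270 = 12×256 + 12×16 + 6 → 0xCC6 (hexadecimal)
0xCC6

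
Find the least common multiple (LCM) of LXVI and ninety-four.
Convert LXVI (Roman numeral) → 50 + 10 + 5 + 1 = 66 (decimal)
Convert ninety-four (English words) → 94 (decimal)
Compute lcm(66, 94) = 3102
3102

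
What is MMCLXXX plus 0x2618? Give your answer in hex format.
Convert MMCLXXX (Roman numeral) → 1000 + 1000 + 100 + 50 + 10 + 10 + 10 = 2180 (decimal)
Convert 0x2618 (hexadecimal) → 2×4096 + 6×256 + 1×16 + 8 = 9752 (decimal)
Compute 2180 + 9752 = 11932
Convert 11932 (decimal) → 11932 = 2×4096 + 14×256 + 9×16 + 12 → 0x2E9C (hexadecimal)
0x2E9C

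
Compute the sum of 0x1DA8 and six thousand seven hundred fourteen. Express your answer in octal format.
Convert 0x1DA8 (hexadecimal) → 1×4096 + 13×256 + 10×16 + 8 = 7592 (decimal)
Convert six thousand seven hundred fourteen (English words) → 6×1000 + 7×100 + 14 = 6714 (decimal)
Compute 7592 + 6714 = 14306
Convert 14306 (decimal) → 14306 = 3×4096 + 3×512 + 7×64 + 4×8 + 2 → 0o33742 (octal)
0o33742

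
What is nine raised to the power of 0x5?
Convert nine (English words) → 9 (decimal)
Convert 0x5 (hexadecimal) → 5 (decimal)
Compute 9 ^ 5 = 59049
59049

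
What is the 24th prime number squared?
The 24th prime number = 89
Compute 89² = 89 × 89 = 7921
7921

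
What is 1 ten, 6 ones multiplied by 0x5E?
Convert 1 ten, 6 ones (place-value notation) → 1×10 + 6 = 16 (decimal)
Convert 0x5E (hexadecimal) → 5×16 + 14 = 94 (decimal)
Compute 16 × 94 = 1504
1504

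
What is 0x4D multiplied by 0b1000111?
Convert 0x4D (hexadecimal) → 4×16 + 13 = 77 (decimal)
Convert 0b1000111 (binary) → 64 + 4 + 2 + 1 = 71 (decimal)
Compute 77 × 71 = 5467
5467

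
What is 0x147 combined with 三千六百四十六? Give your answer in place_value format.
Convert 0x147 (hexadecimal) → 1×256 + 4×16 + 7 = 327 (decimal)
Convert 三千六百四十六 (Chinese numeral) → 3×1000 + 6×100 + 4×10 + 6 = 3646 (decimal)
Compute 327 + 3646 = 3973
Convert 3973 (decimal) → 3973 = 3×1000 + 9×100 + 7×10 + 3 → 3 thousands, 9 hundreds, 7 tens, 3 ones (place-value notation)
3 thousands, 9 hundreds, 7 tens, 3 ones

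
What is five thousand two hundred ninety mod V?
Convert five thousand two hundred ninety (English words) → 5×1000 + 2×100 + 90 = 5290 (decimal)
Convert V (Roman numeral) → 5 (decimal)
Compute 5290 mod 5 = 0
0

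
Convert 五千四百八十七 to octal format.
Convert 五千四百八十七 (Chinese numeral) → 5×1000 + 4×100 + 8×10 + 7 = 5487 (decimal)
Convert 5487 (decimal) → 5487 = 1×4096 + 2×512 + 5×64 + 5×8 + 7 → 0o12557 (octal)
0o12557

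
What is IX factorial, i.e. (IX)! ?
Convert IX (Roman numeral) → 9 (decimal)
Compute 9! = 362880
362880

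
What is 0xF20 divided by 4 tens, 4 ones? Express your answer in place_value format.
Convert 0xF20 (hexadecimal) → 15×256 + 2×16 = 3872 (decimal)
Convert 4 tens, 4 ones (place-value notation) → 4×10 + 4 = 44 (decimal)
Compute 3872 ÷ 44 = 88
Convert 88 (decimal) → 88 = 8×10 + 8 → 8 tens, 8 ones (place-value notation)
8 tens, 8 ones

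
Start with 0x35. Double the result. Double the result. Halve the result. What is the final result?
Convert 0x35 (hexadecimal) → 3×16 + 5 = 53 (decimal)
Start: 53
53 × 2 = 106
106 × 2 = 212
212 ÷ 2 = 106
106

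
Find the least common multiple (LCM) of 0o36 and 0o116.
Convert 0o36 (octal) → 3×8 + 6 = 30 (decimal)
Convert 0o116 (octal) → 1×64 + 1×8 + 6 = 78 (decimal)
Compute lcm(30, 78) = 390
390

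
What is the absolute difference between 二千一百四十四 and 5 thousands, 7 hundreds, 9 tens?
Convert 二千一百四十四 (Chinese numeral) → 2×1000 + 1×100 + 4×10 + 4 = 2144 (decimal)
Convert 5 thousands, 7 hundreds, 9 tens (place-value notation) → 5×1000 + 7×100 + 9×10 = 5790 (decimal)
Compute |2144 - 5790| = 3646
3646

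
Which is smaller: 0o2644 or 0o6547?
Convert 0o2644 (octal) → 2×512 + 6×64 + 4×8 + 4 = 1444 (decimal)
Convert 0o6547 (octal) → 6×512 + 5×64 + 4×8 + 7 = 3431 (decimal)
Compare 1444 vs 3431: smaller = 1444
1444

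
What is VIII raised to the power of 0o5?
Convert VIII (Roman numeral) → 5 + 1 + 1 + 1 = 8 (decimal)
Convert 0o5 (octal) → 5 (decimal)
Compute 8 ^ 5 = 32768
32768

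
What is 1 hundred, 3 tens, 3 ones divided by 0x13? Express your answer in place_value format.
Convert 1 hundred, 3 tens, 3 ones (place-value notation) → 1×100 + 3×10 + 3 = 133 (decimal)
Convert 0x13 (hexadecimal) → 1×16 + 3 = 19 (decimal)
Compute 133 ÷ 19 = 7
Convert 7 (decimal) → 7 ones (place-value notation)
7 ones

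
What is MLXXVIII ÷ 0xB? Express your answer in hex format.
Convert MLXXVIII (Roman numeral) → 1000 + 50 + 10 + 10 + 5 + 1 + 1 + 1 = 1078 (decimal)
Convert 0xB (hexadecimal) → 11 (decimal)
Compute 1078 ÷ 11 = 98
Convert 98 (decimal) → 98 = 6×16 + 2 → 0x62 (hexadecimal)
0x62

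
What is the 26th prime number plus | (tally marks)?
The 26th prime number = 101
Convert | (tally marks) → 1 (decimal)
Compute 101 + 1 = 102
102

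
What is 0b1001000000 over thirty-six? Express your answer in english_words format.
Convert 0b1001000000 (binary) → 512 + 64 = 576 (decimal)
Convert thirty-six (English words) → 36 (decimal)
Compute 576 ÷ 36 = 16
Convert 16 (decimal) → sixteen (English words)
sixteen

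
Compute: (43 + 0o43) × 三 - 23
Convert 0o43 (octal) → 4×8 + 3 = 35 (decimal)
Convert 三 (Chinese numeral) → 3 (decimal)
Expression in decimal: (43 + 35) × 3 - 23
Parentheses first: 43 + 35 = 78
Multiply: 78 × 3 = 234
Subtract: 234 - 23 = 211
211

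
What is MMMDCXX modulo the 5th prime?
Convert MMMDCXX (Roman numeral) → 1000 + 1000 + 1000 + 500 + 100 + 10 + 10 = 3620 (decimal)
Convert the 5th prime (prime index) → 11 (decimal)
Compute 3620 mod 11 = 1
1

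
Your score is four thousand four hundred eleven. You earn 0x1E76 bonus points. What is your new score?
Convert four thousand four hundred eleven (English words) → 4×1000 + 4×100 + 11 = 4411 (decimal)
Convert 0x1E76 (hexadecimal) → 1×4096 + 14×256 + 7×16 + 6 = 7798 (decimal)
Compute 4411 + 7798 = 12209
12209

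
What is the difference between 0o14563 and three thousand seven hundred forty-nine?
Convert 0o14563 (octal) → 1×4096 + 4×512 + 5×64 + 6×8 + 3 = 6515 (decimal)
Convert three thousand seven hundred forty-nine (English words) → 3×1000 + 7×100 + 49 = 3749 (decimal)
Difference: |6515 - 3749| = 2766
2766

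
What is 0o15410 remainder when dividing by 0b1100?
Convert 0o15410 (octal) → 1×4096 + 5×512 + 4×64 + 1×8 = 6920 (decimal)
Convert 0b1100 (binary) → 8 + 4 = 12 (decimal)
Compute 6920 mod 12 = 8
8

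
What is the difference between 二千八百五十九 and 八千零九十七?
Convert 二千八百五十九 (Chinese numeral) → 2×1000 + 8×100 + 5×10 + 9 = 2859 (decimal)
Convert 八千零九十七 (Chinese numeral) → 8×1000 + 9×10 + 7 = 8097 (decimal)
Difference: |2859 - 8097| = 5238
5238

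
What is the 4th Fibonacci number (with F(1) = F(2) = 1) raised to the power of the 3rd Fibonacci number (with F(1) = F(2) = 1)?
Convert the 4th Fibonacci number (with F(1) = F(2) = 1) (Fibonacci index) → 1, 1, 2, 3 → 3 (decimal)
Convert the 3rd Fibonacci number (with F(1) = F(2) = 1) (Fibonacci index) → 1, 1, 2 → 2 (decimal)
Compute 3 ^ 2 = 9
9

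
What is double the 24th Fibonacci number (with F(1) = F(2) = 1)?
The 24th Fibonacci number (with F(1) = F(2) = 1) = 46368
Compute 46368 × 2 = 92736
92736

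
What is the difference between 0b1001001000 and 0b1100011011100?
Convert 0b1001001000 (binary) → 512 + 64 + 8 = 584 (decimal)
Convert 0b1100011011100 (binary) → 4096 + 2048 + 128 + 64 + 16 + 8 + 4 = 6364 (decimal)
Difference: |584 - 6364| = 5780
5780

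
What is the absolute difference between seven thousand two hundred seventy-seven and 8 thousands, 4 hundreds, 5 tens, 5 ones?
Convert seven thousand two hundred seventy-seven (English words) → 7×1000 + 2×100 + 77 = 7277 (decimal)
Convert 8 thousands, 4 hundreds, 5 tens, 5 ones (place-value notation) → 8×1000 + 4×100 + 5×10 + 5 = 8455 (decimal)
Compute |7277 - 8455| = 1178
1178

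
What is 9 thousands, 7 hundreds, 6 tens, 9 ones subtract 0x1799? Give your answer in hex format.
Convert 9 thousands, 7 hundreds, 6 tens, 9 ones (place-value notation) → 9×1000 + 7×100 + 6×10 + 9 = 9769 (decimal)
Convert 0x1799 (hexadecimal) → 1×4096 + 7×256 + 9×16 + 9 = 6041 (decimal)
Compute 9769 - 6041 = 3728
Convert 3728 (decimal) → 3728 = 14×256 + 9×16 → 0xE90 (hexadecimal)
0xE90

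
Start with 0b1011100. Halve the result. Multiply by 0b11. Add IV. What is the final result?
Convert 0b1011100 (binary) → 64 + 16 + 8 + 4 = 92 (decimal)
Start: 92
92 ÷ 2 = 46
Convert 0b11 (binary) → 2 + 1 = 3 (decimal)
46 × 3 = 138
Convert IV (Roman numeral) → 4 (decimal)
138 + 4 = 142
142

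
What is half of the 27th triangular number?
The 27th triangular number = 27×28/2 = 378
Compute 378 ÷ 2 = 189
189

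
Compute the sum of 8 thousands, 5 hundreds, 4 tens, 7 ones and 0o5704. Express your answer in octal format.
Convert 8 thousands, 5 hundreds, 4 tens, 7 ones (place-value notation) → 8×1000 + 5×100 + 4×10 + 7 = 8547 (decimal)
Convert 0o5704 (octal) → 5×512 + 7×64 + 4 = 3012 (decimal)
Compute 8547 + 3012 = 11559
Convert 11559 (decimal) → 11559 = 2×4096 + 6×512 + 4×64 + 4×8 + 7 → 0o26447 (octal)
0o26447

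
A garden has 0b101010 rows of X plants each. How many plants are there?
Convert X (Roman numeral) → 10 (decimal)
Convert 0b101010 (binary) → 32 + 8 + 2 = 42 (decimal)
Compute 10 × 42 = 420
420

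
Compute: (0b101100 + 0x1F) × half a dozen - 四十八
Convert 0b101100 (binary) → 32 + 8 + 4 = 44 (decimal)
Convert 0x1F (hexadecimal) → 1×16 + 15 = 31 (decimal)
Convert half a dozen (colloquial) → 6 (decimal)
Convert 四十八 (Chinese numeral) → 4×10 + 8 = 48 (decimal)
Expression in decimal: (44 + 31) × 6 - 48
Parentheses first: 44 + 31 = 75
Multiply: 75 × 6 = 450
Subtract: 450 - 48 = 402
402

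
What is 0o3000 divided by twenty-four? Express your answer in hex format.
Convert 0o3000 (octal) → 3×512 = 1536 (decimal)
Convert twenty-four (English words) → 24 (decimal)
Compute 1536 ÷ 24 = 64
Convert 64 (decimal) → 64 = 4×16 → 0x40 (hexadecimal)
0x40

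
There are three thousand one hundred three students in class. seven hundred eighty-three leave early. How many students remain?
Convert three thousand one hundred three (English words) → 3×1000 + 1×100 + 3 = 3103 (decimal)
Convert seven hundred eighty-three (English words) → 7×100 + 83 = 783 (decimal)
Compute 3103 - 783 = 2320
2320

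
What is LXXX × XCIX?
Convert LXXX (Roman numeral) → 50 + 10 + 10 + 10 = 80 (decimal)
Convert XCIX (Roman numeral) → 90 + 9 = 99 (decimal)
Compute 80 × 99 = 7920
7920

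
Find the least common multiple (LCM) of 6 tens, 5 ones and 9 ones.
Convert 6 tens, 5 ones (place-value notation) → 6×10 + 5 = 65 (decimal)
Convert 9 ones (place-value notation) → 9 (decimal)
Compute lcm(65, 9) = 585
585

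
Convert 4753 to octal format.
Convert 4753 (decimal) → 4753 = 1×4096 + 1×512 + 2×64 + 2×8 + 1 → 0o11221 (octal)
0o11221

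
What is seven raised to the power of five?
Convert seven (English words) → 7 (decimal)
Convert five (English words) → 5 (decimal)
Compute 7 ^ 5 = 16807
16807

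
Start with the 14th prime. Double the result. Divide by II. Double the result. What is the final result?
Convert the 14th prime (prime index) → 43 (decimal)
Start: 43
43 × 2 = 86
Convert II (Roman numeral) → 1 + 1 = 2 (decimal)
86 ÷ 2 = 43
43 × 2 = 86
86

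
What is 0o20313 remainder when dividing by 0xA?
Convert 0o20313 (octal) → 2×4096 + 3×64 + 1×8 + 3 = 8395 (decimal)
Convert 0xA (hexadecimal) → 10 (decimal)
Compute 8395 mod 10 = 5
5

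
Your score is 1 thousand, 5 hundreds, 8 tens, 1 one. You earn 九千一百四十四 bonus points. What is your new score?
Convert 1 thousand, 5 hundreds, 8 tens, 1 one (place-value notation) → 1×1000 + 5×100 + 8×10 + 1 = 1581 (decimal)
Convert 九千一百四十四 (Chinese numeral) → 9×1000 + 1×100 + 4×10 + 4 = 9144 (decimal)
Compute 1581 + 9144 = 10725
10725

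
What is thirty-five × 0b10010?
Convert thirty-five (English words) → 35 (decimal)
Convert 0b10010 (binary) → 16 + 2 = 18 (decimal)
Compute 35 × 18 = 630
630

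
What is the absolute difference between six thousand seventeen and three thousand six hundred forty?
Convert six thousand seventeen (English words) → 6×1000 + 17 = 6017 (decimal)
Convert three thousand six hundred forty (English words) → 3×1000 + 6×100 + 40 = 3640 (decimal)
Compute |6017 - 3640| = 2377
2377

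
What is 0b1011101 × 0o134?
Convert 0b1011101 (binary) → 64 + 16 + 8 + 4 + 1 = 93 (decimal)
Convert 0o134 (octal) → 1×64 + 3×8 + 4 = 92 (decimal)
Compute 93 × 92 = 8556
8556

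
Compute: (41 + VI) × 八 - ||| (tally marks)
Convert VI (Roman numeral) → 5 + 1 = 6 (decimal)
Convert 八 (Chinese numeral) → 8 (decimal)
Convert ||| (tally marks) → 3 (decimal)
Expression in decimal: (41 + 6) × 8 - 3
Parentheses first: 41 + 6 = 47
Multiply: 47 × 8 = 376
Subtract: 376 - 3 = 373
373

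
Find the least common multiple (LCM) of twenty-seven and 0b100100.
Convert twenty-seven (English words) → 27 (decimal)
Convert 0b100100 (binary) → 32 + 4 = 36 (decimal)
Compute lcm(27, 36) = 108
108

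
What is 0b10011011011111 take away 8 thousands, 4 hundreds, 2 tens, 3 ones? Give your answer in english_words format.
Convert 0b10011011011111 (binary) → 8192 + 1024 + 512 + 128 + 64 + 16 + 8 + 4 + 2 + 1 = 9951 (decimal)
Convert 8 thousands, 4 hundreds, 2 tens, 3 ones (place-value notation) → 8×1000 + 4×100 + 2×10 + 3 = 8423 (decimal)
Compute 9951 - 8423 = 1528
Convert 1528 (decimal) → 1528 = 1×1000 + 5×100 + 28 → one thousand five hundred twenty-eight (English words)
one thousand five hundred twenty-eight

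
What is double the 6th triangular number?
The 6th triangular number = 6×7/2 = 21
Compute 21 × 2 = 42
42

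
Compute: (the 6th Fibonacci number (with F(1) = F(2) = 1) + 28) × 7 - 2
Convert the 6th Fibonacci number (with F(1) = F(2) = 1) (Fibonacci index) → 1, 1, 2, 3, 5, 8 → 8 (decimal)
Expression in decimal: (8 + 28) × 7 - 2
Parentheses first: 8 + 28 = 36
Multiply: 36 × 7 = 252
Subtract: 252 - 2 = 250
250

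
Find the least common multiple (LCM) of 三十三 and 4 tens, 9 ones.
Convert 三十三 (Chinese numeral) → 3×10 + 3 = 33 (decimal)
Convert 4 tens, 9 ones (place-value notation) → 4×10 + 9 = 49 (decimal)
Compute lcm(33, 49) = 1617
1617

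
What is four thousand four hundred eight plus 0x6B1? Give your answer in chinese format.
Convert four thousand four hundred eight (English words) → 4×1000 + 4×100 + 8 = 4408 (decimal)
Convert 0x6B1 (hexadecimal) → 6×256 + 11×16 + 1 = 1713 (decimal)
Compute 4408 + 1713 = 6121
Convert 6121 (decimal) → 6121 = 6×1000 + 1×100 + 2×10 + 1 → 六千一百二十一 (Chinese numeral)
六千一百二十一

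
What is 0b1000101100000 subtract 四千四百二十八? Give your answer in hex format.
Convert 0b1000101100000 (binary) → 4096 + 256 + 64 + 32 = 4448 (decimal)
Convert 四千四百二十八 (Chinese numeral) → 4×1000 + 4×100 + 2×10 + 8 = 4428 (decimal)
Compute 4448 - 4428 = 20
Convert 20 (decimal) → 20 = 1×16 + 4 → 0x14 (hexadecimal)
0x14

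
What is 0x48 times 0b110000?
Convert 0x48 (hexadecimal) → 4×16 + 8 = 72 (decimal)
Convert 0b110000 (binary) → 32 + 16 = 48 (decimal)
Compute 72 × 48 = 3456
3456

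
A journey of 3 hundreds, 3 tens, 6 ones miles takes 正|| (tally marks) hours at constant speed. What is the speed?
Convert 3 hundreds, 3 tens, 6 ones (place-value notation) → 3×100 + 3×10 + 6 = 336 (decimal)
Convert 正|| (tally marks) → 5 + 2 = 7 (decimal)
Compute 336 ÷ 7 = 48
48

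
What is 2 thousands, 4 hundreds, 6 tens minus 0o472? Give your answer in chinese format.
Convert 2 thousands, 4 hundreds, 6 tens (place-value notation) → 2×1000 + 4×100 + 6×10 = 2460 (decimal)
Convert 0o472 (octal) → 4×64 + 7×8 + 2 = 314 (decimal)
Compute 2460 - 314 = 2146
Convert 2146 (decimal) → 2146 = 2×1000 + 1×100 + 4×10 + 6 → 二千一百四十六 (Chinese numeral)
二千一百四十六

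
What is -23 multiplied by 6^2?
Convert 6^2 (power) → 36 (decimal)
Compute -23 × 36 = -828
-828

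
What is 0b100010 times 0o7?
Convert 0b100010 (binary) → 32 + 2 = 34 (decimal)
Convert 0o7 (octal) → 7 (decimal)
Compute 34 × 7 = 238
238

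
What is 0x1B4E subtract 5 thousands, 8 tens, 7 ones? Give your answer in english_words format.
Convert 0x1B4E (hexadecimal) → 1×4096 + 11×256 + 4×16 + 14 = 6990 (decimal)
Convert 5 thousands, 8 tens, 7 ones (place-value notation) → 5×1000 + 8×10 + 7 = 5087 (decimal)
Compute 6990 - 5087 = 1903
Convert 1903 (decimal) → 1903 = 1×1000 + 9×100 + 3 → one thousand nine hundred three (English words)
one thousand nine hundred three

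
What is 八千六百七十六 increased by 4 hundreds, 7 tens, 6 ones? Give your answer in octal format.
Convert 八千六百七十六 (Chinese numeral) → 8×1000 + 6×100 + 7×10 + 6 = 8676 (decimal)
Convert 4 hundreds, 7 tens, 6 ones (place-value notation) → 4×100 + 7×10 + 6 = 476 (decimal)
Compute 8676 + 476 = 9152
Convert 9152 (decimal) → 9152 = 2×4096 + 1×512 + 7×64 → 0o21700 (octal)
0o21700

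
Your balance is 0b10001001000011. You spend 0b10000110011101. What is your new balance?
Convert 0b10001001000011 (binary) → 8192 + 512 + 64 + 2 + 1 = 8771 (decimal)
Convert 0b10000110011101 (binary) → 8192 + 256 + 128 + 16 + 8 + 4 + 1 = 8605 (decimal)
Compute 8771 - 8605 = 166
166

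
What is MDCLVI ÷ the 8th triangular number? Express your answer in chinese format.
Convert MDCLVI (Roman numeral) → 1000 + 500 + 100 + 50 + 5 + 1 = 1656 (decimal)
Convert the 8th triangular number (triangular index) → 8×9/2 = 36 (decimal)
Compute 1656 ÷ 36 = 46
Convert 46 (decimal) → 46 = 4×10 + 6 → 四十六 (Chinese numeral)
四十六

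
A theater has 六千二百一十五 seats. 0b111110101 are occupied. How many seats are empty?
Convert 六千二百一十五 (Chinese numeral) → 6×1000 + 2×100 + 1×10 + 5 = 6215 (decimal)
Convert 0b111110101 (binary) → 256 + 128 + 64 + 32 + 16 + 4 + 1 = 501 (decimal)
Compute 6215 - 501 = 5714
5714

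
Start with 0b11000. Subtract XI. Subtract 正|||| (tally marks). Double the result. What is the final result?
Convert 0b11000 (binary) → 16 + 8 = 24 (decimal)
Start: 24
Convert XI (Roman numeral) → 10 + 1 = 11 (decimal)
24 - 11 = 13
Convert 正|||| (tally marks) → 5 + 4 = 9 (decimal)
13 - 9 = 4
4 × 2 = 8
8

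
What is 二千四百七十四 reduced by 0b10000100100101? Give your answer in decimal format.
Convert 二千四百七十四 (Chinese numeral) → 2×1000 + 4×100 + 7×10 + 4 = 2474 (decimal)
Convert 0b10000100100101 (binary) → 8192 + 256 + 32 + 4 + 1 = 8485 (decimal)
Compute 2474 - 8485 = -6011
-6011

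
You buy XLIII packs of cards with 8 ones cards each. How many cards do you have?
Convert 8 ones (place-value notation) → 8 (decimal)
Convert XLIII (Roman numeral) → 40 + 1 + 1 + 1 = 43 (decimal)
Compute 8 × 43 = 344
344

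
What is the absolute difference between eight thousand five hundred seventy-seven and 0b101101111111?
Convert eight thousand five hundred seventy-seven (English words) → 8×1000 + 5×100 + 77 = 8577 (decimal)
Convert 0b101101111111 (binary) → 2048 + 512 + 256 + 64 + 32 + 16 + 8 + 4 + 2 + 1 = 2943 (decimal)
Compute |8577 - 2943| = 5634
5634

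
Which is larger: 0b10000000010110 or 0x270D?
Convert 0b10000000010110 (binary) → 8192 + 16 + 4 + 2 = 8214 (decimal)
Convert 0x270D (hexadecimal) → 2×4096 + 7×256 + 13 = 9997 (decimal)
Compare 8214 vs 9997: larger = 9997
9997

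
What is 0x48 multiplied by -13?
Convert 0x48 (hexadecimal) → 4×16 + 8 = 72 (decimal)
Compute 72 × -13 = -936
-936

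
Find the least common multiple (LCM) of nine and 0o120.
Convert nine (English words) → 9 (decimal)
Convert 0o120 (octal) → 1×64 + 2×8 = 80 (decimal)
Compute lcm(9, 80) = 720
720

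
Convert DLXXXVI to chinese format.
Convert DLXXXVI (Roman numeral) → 500 + 50 + 10 + 10 + 10 + 5 + 1 = 586 (decimal)
Convert 586 (decimal) → 586 = 5×100 + 8×10 + 6 → 五百八十六 (Chinese numeral)
五百八十六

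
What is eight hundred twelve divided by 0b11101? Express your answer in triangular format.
Convert eight hundred twelve (English words) → 8×100 + 12 = 812 (decimal)
Convert 0b11101 (binary) → 16 + 8 + 4 + 1 = 29 (decimal)
Compute 812 ÷ 29 = 28
Convert 28 (decimal) → 28 = 7×8/2 → the 7th triangular number (triangular index)
the 7th triangular number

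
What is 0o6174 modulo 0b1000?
Convert 0o6174 (octal) → 6×512 + 1×64 + 7×8 + 4 = 3196 (decimal)
Convert 0b1000 (binary) → 8 (decimal)
Compute 3196 mod 8 = 4
4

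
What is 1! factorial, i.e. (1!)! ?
Convert 1! (factorial) → 1 (decimal)
Compute 1! = 1
1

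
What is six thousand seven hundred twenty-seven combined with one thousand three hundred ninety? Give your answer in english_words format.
Convert six thousand seven hundred twenty-seven (English words) → 6×1000 + 7×100 + 27 = 6727 (decimal)
Convert one thousand three hundred ninety (English words) → 1×1000 + 3×100 + 90 = 1390 (decimal)
Compute 6727 + 1390 = 8117
Convert 8117 (decimal) → 8117 = 8×1000 + 1×100 + 17 → eight thousand one hundred seventeen (English words)
eight thousand one hundred seventeen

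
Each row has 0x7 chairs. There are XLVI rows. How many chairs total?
Convert 0x7 (hexadecimal) → 7 (decimal)
Convert XLVI (Roman numeral) → 40 + 5 + 1 = 46 (decimal)
Compute 7 × 46 = 322
322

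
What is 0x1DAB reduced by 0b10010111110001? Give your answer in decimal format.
Convert 0x1DAB (hexadecimal) → 1×4096 + 13×256 + 10×16 + 11 = 7595 (decimal)
Convert 0b10010111110001 (binary) → 8192 + 1024 + 256 + 128 + 64 + 32 + 16 + 1 = 9713 (decimal)
Compute 7595 - 9713 = -2118
-2118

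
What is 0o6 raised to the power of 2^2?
Convert 0o6 (octal) → 6 (decimal)
Convert 2^2 (power) → 4 (decimal)
Compute 6 ^ 4 = 1296
1296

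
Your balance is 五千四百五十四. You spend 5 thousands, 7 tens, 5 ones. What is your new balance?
Convert 五千四百五十四 (Chinese numeral) → 5×1000 + 4×100 + 5×10 + 4 = 5454 (decimal)
Convert 5 thousands, 7 tens, 5 ones (place-value notation) → 5×1000 + 7×10 + 5 = 5075 (decimal)
Compute 5454 - 5075 = 379
379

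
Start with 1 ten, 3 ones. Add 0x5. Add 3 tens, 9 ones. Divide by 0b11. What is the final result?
Convert 1 ten, 3 ones (place-value notation) → 1×10 + 3 = 13 (decimal)
Start: 13
Convert 0x5 (hexadecimal) → 5 (decimal)
13 + 5 = 18
Convert 3 tens, 9 ones (place-value notation) → 3×10 + 9 = 39 (decimal)
18 + 39 = 57
Convert 0b11 (binary) → 2 + 1 = 3 (decimal)
57 ÷ 3 = 19
19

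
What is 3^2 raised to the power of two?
Convert 3^2 (power) → 9 (decimal)
Convert two (English words) → 2 (decimal)
Compute 9 ^ 2 = 81
81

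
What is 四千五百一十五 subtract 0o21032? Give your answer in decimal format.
Convert 四千五百一十五 (Chinese numeral) → 4×1000 + 5×100 + 1×10 + 5 = 4515 (decimal)
Convert 0o21032 (octal) → 2×4096 + 1×512 + 3×8 + 2 = 8730 (decimal)
Compute 4515 - 8730 = -4215
-4215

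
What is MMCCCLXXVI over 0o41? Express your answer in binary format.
Convert MMCCCLXXVI (Roman numeral) → 1000 + 1000 + 100 + 100 + 100 + 50 + 10 + 10 + 5 + 1 = 2376 (decimal)
Convert 0o41 (octal) → 4×8 + 1 = 33 (decimal)
Compute 2376 ÷ 33 = 72
Convert 72 (decimal) → 72 = 64 + 8 → 0b1001000 (binary)
0b1001000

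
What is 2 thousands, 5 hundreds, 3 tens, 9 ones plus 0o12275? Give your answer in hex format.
Convert 2 thousands, 5 hundreds, 3 tens, 9 ones (place-value notation) → 2×1000 + 5×100 + 3×10 + 9 = 2539 (decimal)
Convert 0o12275 (octal) → 1×4096 + 2×512 + 2×64 + 7×8 + 5 = 5309 (decimal)
Compute 2539 + 5309 = 7848
Convert 7848 (decimal) → 7848 = 1×4096 + 14×256 + 10×16 + 8 → 0x1EA8 (hexadecimal)
0x1EA8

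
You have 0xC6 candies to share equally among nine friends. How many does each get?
Convert 0xC6 (hexadecimal) → 12×16 + 6 = 198 (decimal)
Convert nine (English words) → 9 (decimal)
Compute 198 ÷ 9 = 22
22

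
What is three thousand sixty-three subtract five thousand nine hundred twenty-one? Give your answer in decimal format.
Convert three thousand sixty-three (English words) → 3×1000 + 63 = 3063 (decimal)
Convert five thousand nine hundred twenty-one (English words) → 5×1000 + 9×100 + 21 = 5921 (decimal)
Compute 3063 - 5921 = -2858
-2858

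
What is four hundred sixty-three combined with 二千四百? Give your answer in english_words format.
Convert four hundred sixty-three (English words) → 4×100 + 63 = 463 (decimal)
Convert 二千四百 (Chinese numeral) → 2×1000 + 4×100 = 2400 (decimal)
Compute 463 + 2400 = 2863
Convert 2863 (decimal) → 2863 = 2×1000 + 8×100 + 63 → two thousand eight hundred sixty-three (English words)
two thousand eight hundred sixty-three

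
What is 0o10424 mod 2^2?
Convert 0o10424 (octal) → 1×4096 + 4×64 + 2×8 + 4 = 4372 (decimal)
Convert 2^2 (power) → 4 (decimal)
Compute 4372 mod 4 = 0
0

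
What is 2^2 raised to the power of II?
Convert 2^2 (power) → 4 (decimal)
Convert II (Roman numeral) → 1 + 1 = 2 (decimal)
Compute 4 ^ 2 = 16
16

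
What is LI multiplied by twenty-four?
Convert LI (Roman numeral) → 50 + 1 = 51 (decimal)
Convert twenty-four (English words) → 24 (decimal)
Compute 51 × 24 = 1224
1224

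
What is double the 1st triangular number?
The 1st triangular number = 1×2/2 = 1
Compute 1 × 2 = 2
2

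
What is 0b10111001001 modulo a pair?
Convert 0b10111001001 (binary) → 1024 + 256 + 128 + 64 + 8 + 1 = 1481 (decimal)
Convert a pair (colloquial) → 2 (decimal)
Compute 1481 mod 2 = 1
1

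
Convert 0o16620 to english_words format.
Convert 0o16620 (octal) → 1×4096 + 6×512 + 6×64 + 2×8 = 7568 (decimal)
Convert 7568 (decimal) → 7568 = 7×1000 + 5×100 + 68 → seven thousand five hundred sixty-eight (English words)
seven thousand five hundred sixty-eight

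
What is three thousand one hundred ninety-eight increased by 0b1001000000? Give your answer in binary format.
Convert three thousand one hundred ninety-eight (English words) → 3×1000 + 1×100 + 98 = 3198 (decimal)
Convert 0b1001000000 (binary) → 512 + 64 = 576 (decimal)
Compute 3198 + 576 = 3774
Convert 3774 (decimal) → 3774 = 2048 + 1024 + 512 + 128 + 32 + 16 + 8 + 4 + 2 → 0b111010111110 (binary)
0b111010111110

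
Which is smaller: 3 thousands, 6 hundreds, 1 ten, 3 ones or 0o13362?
Convert 3 thousands, 6 hundreds, 1 ten, 3 ones (place-value notation) → 3×1000 + 6×100 + 1×10 + 3 = 3613 (decimal)
Convert 0o13362 (octal) → 1×4096 + 3×512 + 3×64 + 6×8 + 2 = 5874 (decimal)
Compare 3613 vs 5874: smaller = 3613
3613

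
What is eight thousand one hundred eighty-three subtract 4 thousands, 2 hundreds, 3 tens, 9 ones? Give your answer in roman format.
Convert eight thousand one hundred eighty-three (English words) → 8×1000 + 1×100 + 83 = 8183 (decimal)
Convert 4 thousands, 2 hundreds, 3 tens, 9 ones (place-value notation) → 4×1000 + 2×100 + 3×10 + 9 = 4239 (decimal)
Compute 8183 - 4239 = 3944
Convert 3944 (decimal) → 3944 = 1000 + 1000 + 1000 + 900 + 40 + 4 → MMMCMXLIV (Roman numeral)
MMMCMXLIV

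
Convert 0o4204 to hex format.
Convert 0o4204 (octal) → 4×512 + 2×64 + 4 = 2180 (decimal)
Convert 2180 (decimal) → 2180 = 8×256 + 8×16 + 4 → 0x884 (hexadecimal)
0x884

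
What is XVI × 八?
Convert XVI (Roman numeral) → 10 + 5 + 1 = 16 (decimal)
Convert 八 (Chinese numeral) → 8 (decimal)
Compute 16 × 8 = 128
128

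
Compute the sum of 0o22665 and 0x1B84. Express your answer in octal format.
Convert 0o22665 (octal) → 2×4096 + 2×512 + 6×64 + 6×8 + 5 = 9653 (decimal)
Convert 0x1B84 (hexadecimal) → 1×4096 + 11×256 + 8×16 + 4 = 7044 (decimal)
Compute 9653 + 7044 = 16697
Convert 16697 (decimal) → 16697 = 4×4096 + 4×64 + 7×8 + 1 → 0o40471 (octal)
0o40471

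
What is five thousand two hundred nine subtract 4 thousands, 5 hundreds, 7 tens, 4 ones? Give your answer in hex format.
Convert five thousand two hundred nine (English words) → 5×1000 + 2×100 + 9 = 5209 (decimal)
Convert 4 thousands, 5 hundreds, 7 tens, 4 ones (place-value notation) → 4×1000 + 5×100 + 7×10 + 4 = 4574 (decimal)
Compute 5209 - 4574 = 635
Convert 635 (decimal) → 635 = 2×256 + 7×16 + 11 → 0x27B (hexadecimal)
0x27B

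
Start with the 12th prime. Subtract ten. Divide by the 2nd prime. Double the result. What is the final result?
Convert the 12th prime (prime index) → 37 (decimal)
Start: 37
Convert ten (English words) → 10 (decimal)
37 - 10 = 27
Convert the 2nd prime (prime index) → 3 (decimal)
27 ÷ 3 = 9
9 × 2 = 18
18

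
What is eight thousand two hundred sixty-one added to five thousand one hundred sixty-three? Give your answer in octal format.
Convert eight thousand two hundred sixty-one (English words) → 8×1000 + 2×100 + 61 = 8261 (decimal)
Convert five thousand one hundred sixty-three (English words) → 5×1000 + 1×100 + 63 = 5163 (decimal)
Compute 8261 + 5163 = 13424
Convert 13424 (decimal) → 13424 = 3×4096 + 2×512 + 1×64 + 6×8 → 0o32160 (octal)
0o32160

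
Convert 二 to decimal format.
Convert 二 (Chinese numeral) → 2 (decimal)
2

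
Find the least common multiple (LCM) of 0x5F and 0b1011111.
Convert 0x5F (hexadecimal) → 5×16 + 15 = 95 (decimal)
Convert 0b1011111 (binary) → 64 + 16 + 8 + 4 + 2 + 1 = 95 (decimal)
Compute lcm(95, 95) = 95
95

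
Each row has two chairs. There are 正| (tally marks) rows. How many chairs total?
Convert two (English words) → 2 (decimal)
Convert 正| (tally marks) → 5 + 1 = 6 (decimal)
Compute 2 × 6 = 12
12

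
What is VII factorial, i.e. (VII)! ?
Convert VII (Roman numeral) → 5 + 1 + 1 = 7 (decimal)
Compute 7! = 5040
5040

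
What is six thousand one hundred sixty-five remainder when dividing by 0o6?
Convert six thousand one hundred sixty-five (English words) → 6×1000 + 1×100 + 65 = 6165 (decimal)
Convert 0o6 (octal) → 6 (decimal)
Compute 6165 mod 6 = 3
3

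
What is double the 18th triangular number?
The 18th triangular number = 18×19/2 = 171
Compute 171 × 2 = 342
342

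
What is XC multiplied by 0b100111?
Convert XC (Roman numeral) → 90 (decimal)
Convert 0b100111 (binary) → 32 + 4 + 2 + 1 = 39 (decimal)
Compute 90 × 39 = 3510
3510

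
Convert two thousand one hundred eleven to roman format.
Convert two thousand one hundred eleven (English words) → 2×1000 + 1×100 + 11 = 2111 (decimal)
Convert 2111 (decimal) → 2111 = 1000 + 1000 + 100 + 10 + 1 → MMCXI (Roman numeral)
MMCXI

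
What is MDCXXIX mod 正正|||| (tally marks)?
Convert MDCXXIX (Roman numeral) → 1000 + 500 + 100 + 10 + 10 + 9 = 1629 (decimal)
Convert 正正|||| (tally marks) → 5 + 5 + 4 = 14 (decimal)
Compute 1629 mod 14 = 5
5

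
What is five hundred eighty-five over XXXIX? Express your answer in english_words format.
Convert five hundred eighty-five (English words) → 5×100 + 85 = 585 (decimal)
Convert XXXIX (Roman numeral) → 10 + 10 + 10 + 9 = 39 (decimal)
Compute 585 ÷ 39 = 15
Convert 15 (decimal) → fifteen (English words)
fifteen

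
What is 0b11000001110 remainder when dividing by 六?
Convert 0b11000001110 (binary) → 1024 + 512 + 8 + 4 + 2 = 1550 (decimal)
Convert 六 (Chinese numeral) → 6 (decimal)
Compute 1550 mod 6 = 2
2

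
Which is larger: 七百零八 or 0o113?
Convert 七百零八 (Chinese numeral) → 7×100 + 8 = 708 (decimal)
Convert 0o113 (octal) → 1×64 + 1×8 + 3 = 75 (decimal)
Compare 708 vs 75: larger = 708
708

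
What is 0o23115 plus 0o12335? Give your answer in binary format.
Convert 0o23115 (octal) → 2×4096 + 3×512 + 1×64 + 1×8 + 5 = 9805 (decimal)
Convert 0o12335 (octal) → 1×4096 + 2×512 + 3×64 + 3×8 + 5 = 5341 (decimal)
Compute 9805 + 5341 = 15146
Convert 15146 (decimal) → 15146 = 8192 + 4096 + 2048 + 512 + 256 + 32 + 8 + 2 → 0b11101100101010 (binary)
0b11101100101010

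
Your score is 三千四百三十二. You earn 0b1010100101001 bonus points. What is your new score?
Convert 三千四百三十二 (Chinese numeral) → 3×1000 + 4×100 + 3×10 + 2 = 3432 (decimal)
Convert 0b1010100101001 (binary) → 4096 + 1024 + 256 + 32 + 8 + 1 = 5417 (decimal)
Compute 3432 + 5417 = 8849
8849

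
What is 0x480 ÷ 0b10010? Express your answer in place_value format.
Convert 0x480 (hexadecimal) → 4×256 + 8×16 = 1152 (decimal)
Convert 0b10010 (binary) → 16 + 2 = 18 (decimal)
Compute 1152 ÷ 18 = 64
Convert 64 (decimal) → 64 = 6×10 + 4 → 6 tens, 4 ones (place-value notation)
6 tens, 4 ones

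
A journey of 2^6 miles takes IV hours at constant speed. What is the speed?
Convert 2^6 (power) → 64 (decimal)
Convert IV (Roman numeral) → 4 (decimal)
Compute 64 ÷ 4 = 16
16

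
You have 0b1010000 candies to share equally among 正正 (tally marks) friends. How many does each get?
Convert 0b1010000 (binary) → 64 + 16 = 80 (decimal)
Convert 正正 (tally marks) → 5 + 5 = 10 (decimal)
Compute 80 ÷ 10 = 8
8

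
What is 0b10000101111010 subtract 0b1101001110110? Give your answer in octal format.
Convert 0b10000101111010 (binary) → 8192 + 256 + 64 + 32 + 16 + 8 + 2 = 8570 (decimal)
Convert 0b1101001110110 (binary) → 4096 + 2048 + 512 + 64 + 32 + 16 + 4 + 2 = 6774 (decimal)
Compute 8570 - 6774 = 1796
Convert 1796 (decimal) → 1796 = 3×512 + 4×64 + 4 → 0o3404 (octal)
0o3404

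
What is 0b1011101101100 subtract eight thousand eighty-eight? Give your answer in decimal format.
Convert 0b1011101101100 (binary) → 4096 + 1024 + 512 + 256 + 64 + 32 + 8 + 4 = 5996 (decimal)
Convert eight thousand eighty-eight (English words) → 8×1000 + 88 = 8088 (decimal)
Compute 5996 - 8088 = -2092
-2092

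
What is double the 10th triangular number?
The 10th triangular number = 10×11/2 = 55
Compute 55 × 2 = 110
110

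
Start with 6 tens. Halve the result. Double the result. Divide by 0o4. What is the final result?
Convert 6 tens (place-value notation) → 6×10 = 60 (decimal)
Start: 60
60 ÷ 2 = 30
30 × 2 = 60
Convert 0o4 (octal) → 4 (decimal)
60 ÷ 4 = 15
15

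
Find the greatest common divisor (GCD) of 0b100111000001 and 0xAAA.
Convert 0b100111000001 (binary) → 2048 + 256 + 128 + 64 + 1 = 2497 (decimal)
Convert 0xAAA (hexadecimal) → 10×256 + 10×16 + 10 = 2730 (decimal)
Compute gcd(2497, 2730) = 1
1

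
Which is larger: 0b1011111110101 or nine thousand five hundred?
Convert 0b1011111110101 (binary) → 4096 + 1024 + 512 + 256 + 128 + 64 + 32 + 16 + 4 + 1 = 6133 (decimal)
Convert nine thousand five hundred (English words) → 9×1000 + 5×100 = 9500 (decimal)
Compare 6133 vs 9500: larger = 9500
9500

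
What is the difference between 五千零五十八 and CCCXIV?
Convert 五千零五十八 (Chinese numeral) → 5×1000 + 5×10 + 8 = 5058 (decimal)
Convert CCCXIV (Roman numeral) → 100 + 100 + 100 + 10 + 4 = 314 (decimal)
Difference: |5058 - 314| = 4744
4744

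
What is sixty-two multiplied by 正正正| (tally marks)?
Convert sixty-two (English words) → 62 (decimal)
Convert 正正正| (tally marks) → 5 + 5 + 5 + 1 = 16 (decimal)
Compute 62 × 16 = 992
992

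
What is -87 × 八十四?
Convert 八十四 (Chinese numeral) → 8×10 + 4 = 84 (decimal)
Compute -87 × 84 = -7308
-7308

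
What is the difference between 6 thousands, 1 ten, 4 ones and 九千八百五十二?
Convert 6 thousands, 1 ten, 4 ones (place-value notation) → 6×1000 + 1×10 + 4 = 6014 (decimal)
Convert 九千八百五十二 (Chinese numeral) → 9×1000 + 8×100 + 5×10 + 2 = 9852 (decimal)
Difference: |6014 - 9852| = 3838
3838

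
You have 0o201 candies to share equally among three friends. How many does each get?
Convert 0o201 (octal) → 2×64 + 1 = 129 (decimal)
Convert three (English words) → 3 (decimal)
Compute 129 ÷ 3 = 43
43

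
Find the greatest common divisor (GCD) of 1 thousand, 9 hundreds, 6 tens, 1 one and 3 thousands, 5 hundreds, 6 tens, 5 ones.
Convert 1 thousand, 9 hundreds, 6 tens, 1 one (place-value notation) → 1×1000 + 9×100 + 6×10 + 1 = 1961 (decimal)
Convert 3 thousands, 5 hundreds, 6 tens, 5 ones (place-value notation) → 3×1000 + 5×100 + 6×10 + 5 = 3565 (decimal)
Compute gcd(1961, 3565) = 1
1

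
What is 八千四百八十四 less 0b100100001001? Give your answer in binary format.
Convert 八千四百八十四 (Chinese numeral) → 8×1000 + 4×100 + 8×10 + 4 = 8484 (decimal)
Convert 0b100100001001 (binary) → 2048 + 256 + 8 + 1 = 2313 (decimal)
Compute 8484 - 2313 = 6171
Convert 6171 (decimal) → 6171 = 4096 + 2048 + 16 + 8 + 2 + 1 → 0b1100000011011 (binary)
0b1100000011011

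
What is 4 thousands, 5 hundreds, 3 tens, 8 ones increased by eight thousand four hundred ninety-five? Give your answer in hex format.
Convert 4 thousands, 5 hundreds, 3 tens, 8 ones (place-value notation) → 4×1000 + 5×100 + 3×10 + 8 = 4538 (decimal)
Convert eight thousand four hundred ninety-five (English words) → 8×1000 + 4×100 + 95 = 8495 (decimal)
Compute 4538 + 8495 = 13033
Convert 13033 (decimal) → 13033 = 3×4096 + 2×256 + 14×16 + 9 → 0x32E9 (hexadecimal)
0x32E9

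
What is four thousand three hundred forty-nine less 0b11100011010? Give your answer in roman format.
Convert four thousand three hundred forty-nine (English words) → 4×1000 + 3×100 + 49 = 4349 (decimal)
Convert 0b11100011010 (binary) → 1024 + 512 + 256 + 16 + 8 + 2 = 1818 (decimal)
Compute 4349 - 1818 = 2531
Convert 2531 (decimal) → 2531 = 1000 + 1000 + 500 + 10 + 10 + 10 + 1 → MMDXXXI (Roman numeral)
MMDXXXI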